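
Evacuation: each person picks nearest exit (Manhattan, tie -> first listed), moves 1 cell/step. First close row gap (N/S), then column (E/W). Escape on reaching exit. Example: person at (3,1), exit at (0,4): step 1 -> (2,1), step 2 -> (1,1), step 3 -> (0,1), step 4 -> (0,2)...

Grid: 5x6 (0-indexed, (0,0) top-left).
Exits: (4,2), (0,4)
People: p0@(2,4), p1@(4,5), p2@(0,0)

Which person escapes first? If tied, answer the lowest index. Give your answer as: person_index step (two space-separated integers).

Answer: 0 2

Derivation:
Step 1: p0:(2,4)->(1,4) | p1:(4,5)->(4,4) | p2:(0,0)->(0,1)
Step 2: p0:(1,4)->(0,4)->EXIT | p1:(4,4)->(4,3) | p2:(0,1)->(0,2)
Step 3: p0:escaped | p1:(4,3)->(4,2)->EXIT | p2:(0,2)->(0,3)
Step 4: p0:escaped | p1:escaped | p2:(0,3)->(0,4)->EXIT
Exit steps: [2, 3, 4]
First to escape: p0 at step 2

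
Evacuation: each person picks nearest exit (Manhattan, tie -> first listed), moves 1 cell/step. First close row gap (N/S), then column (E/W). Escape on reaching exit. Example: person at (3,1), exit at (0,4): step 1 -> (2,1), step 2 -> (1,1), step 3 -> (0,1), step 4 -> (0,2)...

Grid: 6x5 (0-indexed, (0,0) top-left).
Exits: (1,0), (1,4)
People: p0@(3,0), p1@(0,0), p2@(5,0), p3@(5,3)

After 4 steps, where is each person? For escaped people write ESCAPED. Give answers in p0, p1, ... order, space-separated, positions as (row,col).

Step 1: p0:(3,0)->(2,0) | p1:(0,0)->(1,0)->EXIT | p2:(5,0)->(4,0) | p3:(5,3)->(4,3)
Step 2: p0:(2,0)->(1,0)->EXIT | p1:escaped | p2:(4,0)->(3,0) | p3:(4,3)->(3,3)
Step 3: p0:escaped | p1:escaped | p2:(3,0)->(2,0) | p3:(3,3)->(2,3)
Step 4: p0:escaped | p1:escaped | p2:(2,0)->(1,0)->EXIT | p3:(2,3)->(1,3)

ESCAPED ESCAPED ESCAPED (1,3)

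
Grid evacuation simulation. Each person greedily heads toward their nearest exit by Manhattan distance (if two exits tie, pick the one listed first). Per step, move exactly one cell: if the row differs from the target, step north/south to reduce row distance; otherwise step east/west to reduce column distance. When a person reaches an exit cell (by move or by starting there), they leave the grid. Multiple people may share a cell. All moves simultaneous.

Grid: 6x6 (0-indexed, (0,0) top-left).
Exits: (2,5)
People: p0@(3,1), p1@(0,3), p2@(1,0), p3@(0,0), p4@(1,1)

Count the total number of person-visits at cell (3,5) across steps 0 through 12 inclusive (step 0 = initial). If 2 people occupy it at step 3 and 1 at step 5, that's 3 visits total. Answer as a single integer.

Answer: 0

Derivation:
Step 0: p0@(3,1) p1@(0,3) p2@(1,0) p3@(0,0) p4@(1,1) -> at (3,5): 0 [-], cum=0
Step 1: p0@(2,1) p1@(1,3) p2@(2,0) p3@(1,0) p4@(2,1) -> at (3,5): 0 [-], cum=0
Step 2: p0@(2,2) p1@(2,3) p2@(2,1) p3@(2,0) p4@(2,2) -> at (3,5): 0 [-], cum=0
Step 3: p0@(2,3) p1@(2,4) p2@(2,2) p3@(2,1) p4@(2,3) -> at (3,5): 0 [-], cum=0
Step 4: p0@(2,4) p1@ESC p2@(2,3) p3@(2,2) p4@(2,4) -> at (3,5): 0 [-], cum=0
Step 5: p0@ESC p1@ESC p2@(2,4) p3@(2,3) p4@ESC -> at (3,5): 0 [-], cum=0
Step 6: p0@ESC p1@ESC p2@ESC p3@(2,4) p4@ESC -> at (3,5): 0 [-], cum=0
Step 7: p0@ESC p1@ESC p2@ESC p3@ESC p4@ESC -> at (3,5): 0 [-], cum=0
Total visits = 0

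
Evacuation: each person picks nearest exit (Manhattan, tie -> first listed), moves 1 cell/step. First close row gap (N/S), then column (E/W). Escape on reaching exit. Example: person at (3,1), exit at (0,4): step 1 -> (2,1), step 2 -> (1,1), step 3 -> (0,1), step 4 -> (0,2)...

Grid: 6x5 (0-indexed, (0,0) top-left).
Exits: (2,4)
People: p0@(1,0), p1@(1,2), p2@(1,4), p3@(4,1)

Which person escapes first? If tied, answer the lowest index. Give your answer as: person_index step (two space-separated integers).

Answer: 2 1

Derivation:
Step 1: p0:(1,0)->(2,0) | p1:(1,2)->(2,2) | p2:(1,4)->(2,4)->EXIT | p3:(4,1)->(3,1)
Step 2: p0:(2,0)->(2,1) | p1:(2,2)->(2,3) | p2:escaped | p3:(3,1)->(2,1)
Step 3: p0:(2,1)->(2,2) | p1:(2,3)->(2,4)->EXIT | p2:escaped | p3:(2,1)->(2,2)
Step 4: p0:(2,2)->(2,3) | p1:escaped | p2:escaped | p3:(2,2)->(2,3)
Step 5: p0:(2,3)->(2,4)->EXIT | p1:escaped | p2:escaped | p3:(2,3)->(2,4)->EXIT
Exit steps: [5, 3, 1, 5]
First to escape: p2 at step 1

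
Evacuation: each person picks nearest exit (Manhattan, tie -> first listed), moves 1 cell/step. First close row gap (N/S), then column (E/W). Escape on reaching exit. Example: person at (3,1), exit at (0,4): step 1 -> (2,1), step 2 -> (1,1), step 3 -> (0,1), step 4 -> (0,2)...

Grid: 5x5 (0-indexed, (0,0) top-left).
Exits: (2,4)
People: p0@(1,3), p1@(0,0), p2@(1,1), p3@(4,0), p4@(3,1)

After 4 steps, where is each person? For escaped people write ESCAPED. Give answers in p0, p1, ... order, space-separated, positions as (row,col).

Step 1: p0:(1,3)->(2,3) | p1:(0,0)->(1,0) | p2:(1,1)->(2,1) | p3:(4,0)->(3,0) | p4:(3,1)->(2,1)
Step 2: p0:(2,3)->(2,4)->EXIT | p1:(1,0)->(2,0) | p2:(2,1)->(2,2) | p3:(3,0)->(2,0) | p4:(2,1)->(2,2)
Step 3: p0:escaped | p1:(2,0)->(2,1) | p2:(2,2)->(2,3) | p3:(2,0)->(2,1) | p4:(2,2)->(2,3)
Step 4: p0:escaped | p1:(2,1)->(2,2) | p2:(2,3)->(2,4)->EXIT | p3:(2,1)->(2,2) | p4:(2,3)->(2,4)->EXIT

ESCAPED (2,2) ESCAPED (2,2) ESCAPED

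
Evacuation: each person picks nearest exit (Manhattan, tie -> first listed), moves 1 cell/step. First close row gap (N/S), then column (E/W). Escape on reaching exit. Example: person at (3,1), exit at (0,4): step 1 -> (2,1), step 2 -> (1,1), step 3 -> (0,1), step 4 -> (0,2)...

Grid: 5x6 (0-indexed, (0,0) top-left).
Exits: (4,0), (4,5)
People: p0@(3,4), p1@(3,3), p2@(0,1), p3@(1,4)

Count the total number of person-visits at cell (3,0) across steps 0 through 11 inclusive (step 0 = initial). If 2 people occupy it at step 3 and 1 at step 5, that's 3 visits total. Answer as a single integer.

Answer: 0

Derivation:
Step 0: p0@(3,4) p1@(3,3) p2@(0,1) p3@(1,4) -> at (3,0): 0 [-], cum=0
Step 1: p0@(4,4) p1@(4,3) p2@(1,1) p3@(2,4) -> at (3,0): 0 [-], cum=0
Step 2: p0@ESC p1@(4,4) p2@(2,1) p3@(3,4) -> at (3,0): 0 [-], cum=0
Step 3: p0@ESC p1@ESC p2@(3,1) p3@(4,4) -> at (3,0): 0 [-], cum=0
Step 4: p0@ESC p1@ESC p2@(4,1) p3@ESC -> at (3,0): 0 [-], cum=0
Step 5: p0@ESC p1@ESC p2@ESC p3@ESC -> at (3,0): 0 [-], cum=0
Total visits = 0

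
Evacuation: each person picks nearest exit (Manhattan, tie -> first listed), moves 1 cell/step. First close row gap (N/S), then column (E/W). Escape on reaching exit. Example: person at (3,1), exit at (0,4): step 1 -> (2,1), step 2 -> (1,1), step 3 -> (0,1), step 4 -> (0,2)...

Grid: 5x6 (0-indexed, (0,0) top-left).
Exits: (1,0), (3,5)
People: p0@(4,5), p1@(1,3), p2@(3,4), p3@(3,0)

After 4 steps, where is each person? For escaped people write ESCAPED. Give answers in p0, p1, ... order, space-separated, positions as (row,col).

Step 1: p0:(4,5)->(3,5)->EXIT | p1:(1,3)->(1,2) | p2:(3,4)->(3,5)->EXIT | p3:(3,0)->(2,0)
Step 2: p0:escaped | p1:(1,2)->(1,1) | p2:escaped | p3:(2,0)->(1,0)->EXIT
Step 3: p0:escaped | p1:(1,1)->(1,0)->EXIT | p2:escaped | p3:escaped

ESCAPED ESCAPED ESCAPED ESCAPED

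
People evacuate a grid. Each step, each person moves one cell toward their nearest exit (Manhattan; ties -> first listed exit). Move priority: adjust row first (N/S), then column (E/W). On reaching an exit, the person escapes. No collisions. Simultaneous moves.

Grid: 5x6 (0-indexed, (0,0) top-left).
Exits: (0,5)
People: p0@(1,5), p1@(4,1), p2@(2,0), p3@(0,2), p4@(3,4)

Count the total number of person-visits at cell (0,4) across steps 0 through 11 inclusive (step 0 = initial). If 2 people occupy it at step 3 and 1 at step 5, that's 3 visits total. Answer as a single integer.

Step 0: p0@(1,5) p1@(4,1) p2@(2,0) p3@(0,2) p4@(3,4) -> at (0,4): 0 [-], cum=0
Step 1: p0@ESC p1@(3,1) p2@(1,0) p3@(0,3) p4@(2,4) -> at (0,4): 0 [-], cum=0
Step 2: p0@ESC p1@(2,1) p2@(0,0) p3@(0,4) p4@(1,4) -> at (0,4): 1 [p3], cum=1
Step 3: p0@ESC p1@(1,1) p2@(0,1) p3@ESC p4@(0,4) -> at (0,4): 1 [p4], cum=2
Step 4: p0@ESC p1@(0,1) p2@(0,2) p3@ESC p4@ESC -> at (0,4): 0 [-], cum=2
Step 5: p0@ESC p1@(0,2) p2@(0,3) p3@ESC p4@ESC -> at (0,4): 0 [-], cum=2
Step 6: p0@ESC p1@(0,3) p2@(0,4) p3@ESC p4@ESC -> at (0,4): 1 [p2], cum=3
Step 7: p0@ESC p1@(0,4) p2@ESC p3@ESC p4@ESC -> at (0,4): 1 [p1], cum=4
Step 8: p0@ESC p1@ESC p2@ESC p3@ESC p4@ESC -> at (0,4): 0 [-], cum=4
Total visits = 4

Answer: 4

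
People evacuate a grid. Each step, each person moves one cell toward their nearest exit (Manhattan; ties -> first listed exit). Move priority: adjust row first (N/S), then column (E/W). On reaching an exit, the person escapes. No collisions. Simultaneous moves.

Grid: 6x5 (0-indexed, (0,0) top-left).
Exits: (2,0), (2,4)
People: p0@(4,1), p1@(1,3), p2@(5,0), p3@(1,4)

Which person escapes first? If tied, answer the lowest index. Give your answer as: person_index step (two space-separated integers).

Answer: 3 1

Derivation:
Step 1: p0:(4,1)->(3,1) | p1:(1,3)->(2,3) | p2:(5,0)->(4,0) | p3:(1,4)->(2,4)->EXIT
Step 2: p0:(3,1)->(2,1) | p1:(2,3)->(2,4)->EXIT | p2:(4,0)->(3,0) | p3:escaped
Step 3: p0:(2,1)->(2,0)->EXIT | p1:escaped | p2:(3,0)->(2,0)->EXIT | p3:escaped
Exit steps: [3, 2, 3, 1]
First to escape: p3 at step 1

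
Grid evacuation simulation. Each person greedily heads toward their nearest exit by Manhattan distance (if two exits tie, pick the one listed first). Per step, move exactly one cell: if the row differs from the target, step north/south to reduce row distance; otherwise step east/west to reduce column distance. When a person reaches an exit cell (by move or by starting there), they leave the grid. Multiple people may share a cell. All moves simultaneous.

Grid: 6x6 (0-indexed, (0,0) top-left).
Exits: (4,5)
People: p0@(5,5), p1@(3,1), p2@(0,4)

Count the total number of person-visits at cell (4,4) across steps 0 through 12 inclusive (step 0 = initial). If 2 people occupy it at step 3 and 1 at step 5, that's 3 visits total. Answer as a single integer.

Step 0: p0@(5,5) p1@(3,1) p2@(0,4) -> at (4,4): 0 [-], cum=0
Step 1: p0@ESC p1@(4,1) p2@(1,4) -> at (4,4): 0 [-], cum=0
Step 2: p0@ESC p1@(4,2) p2@(2,4) -> at (4,4): 0 [-], cum=0
Step 3: p0@ESC p1@(4,3) p2@(3,4) -> at (4,4): 0 [-], cum=0
Step 4: p0@ESC p1@(4,4) p2@(4,4) -> at (4,4): 2 [p1,p2], cum=2
Step 5: p0@ESC p1@ESC p2@ESC -> at (4,4): 0 [-], cum=2
Total visits = 2

Answer: 2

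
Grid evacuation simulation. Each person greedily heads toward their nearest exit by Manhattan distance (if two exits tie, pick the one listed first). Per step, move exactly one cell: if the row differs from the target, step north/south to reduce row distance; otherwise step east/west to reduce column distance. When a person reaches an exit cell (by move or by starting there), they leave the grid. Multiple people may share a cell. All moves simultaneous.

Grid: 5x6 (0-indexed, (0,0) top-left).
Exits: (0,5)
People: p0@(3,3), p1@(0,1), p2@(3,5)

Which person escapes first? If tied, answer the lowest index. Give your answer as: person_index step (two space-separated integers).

Answer: 2 3

Derivation:
Step 1: p0:(3,3)->(2,3) | p1:(0,1)->(0,2) | p2:(3,5)->(2,5)
Step 2: p0:(2,3)->(1,3) | p1:(0,2)->(0,3) | p2:(2,5)->(1,5)
Step 3: p0:(1,3)->(0,3) | p1:(0,3)->(0,4) | p2:(1,5)->(0,5)->EXIT
Step 4: p0:(0,3)->(0,4) | p1:(0,4)->(0,5)->EXIT | p2:escaped
Step 5: p0:(0,4)->(0,5)->EXIT | p1:escaped | p2:escaped
Exit steps: [5, 4, 3]
First to escape: p2 at step 3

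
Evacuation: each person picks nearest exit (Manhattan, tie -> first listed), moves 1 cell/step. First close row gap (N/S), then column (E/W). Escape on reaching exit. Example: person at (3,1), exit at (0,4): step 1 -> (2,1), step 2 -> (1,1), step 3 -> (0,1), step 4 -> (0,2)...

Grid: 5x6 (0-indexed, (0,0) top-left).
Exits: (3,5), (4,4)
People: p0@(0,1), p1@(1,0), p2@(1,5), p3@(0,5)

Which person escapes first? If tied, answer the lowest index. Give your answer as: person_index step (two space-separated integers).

Answer: 2 2

Derivation:
Step 1: p0:(0,1)->(1,1) | p1:(1,0)->(2,0) | p2:(1,5)->(2,5) | p3:(0,5)->(1,5)
Step 2: p0:(1,1)->(2,1) | p1:(2,0)->(3,0) | p2:(2,5)->(3,5)->EXIT | p3:(1,5)->(2,5)
Step 3: p0:(2,1)->(3,1) | p1:(3,0)->(3,1) | p2:escaped | p3:(2,5)->(3,5)->EXIT
Step 4: p0:(3,1)->(3,2) | p1:(3,1)->(3,2) | p2:escaped | p3:escaped
Step 5: p0:(3,2)->(3,3) | p1:(3,2)->(3,3) | p2:escaped | p3:escaped
Step 6: p0:(3,3)->(3,4) | p1:(3,3)->(3,4) | p2:escaped | p3:escaped
Step 7: p0:(3,4)->(3,5)->EXIT | p1:(3,4)->(3,5)->EXIT | p2:escaped | p3:escaped
Exit steps: [7, 7, 2, 3]
First to escape: p2 at step 2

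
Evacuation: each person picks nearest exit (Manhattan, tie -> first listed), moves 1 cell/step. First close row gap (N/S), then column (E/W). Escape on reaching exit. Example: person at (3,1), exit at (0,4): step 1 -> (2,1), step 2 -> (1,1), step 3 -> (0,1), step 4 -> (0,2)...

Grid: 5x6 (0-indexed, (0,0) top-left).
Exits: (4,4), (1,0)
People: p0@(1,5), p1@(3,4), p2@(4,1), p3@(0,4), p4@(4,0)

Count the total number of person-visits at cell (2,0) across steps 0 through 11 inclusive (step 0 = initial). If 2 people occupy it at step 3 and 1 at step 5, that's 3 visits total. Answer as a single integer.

Step 0: p0@(1,5) p1@(3,4) p2@(4,1) p3@(0,4) p4@(4,0) -> at (2,0): 0 [-], cum=0
Step 1: p0@(2,5) p1@ESC p2@(4,2) p3@(1,4) p4@(3,0) -> at (2,0): 0 [-], cum=0
Step 2: p0@(3,5) p1@ESC p2@(4,3) p3@(2,4) p4@(2,0) -> at (2,0): 1 [p4], cum=1
Step 3: p0@(4,5) p1@ESC p2@ESC p3@(3,4) p4@ESC -> at (2,0): 0 [-], cum=1
Step 4: p0@ESC p1@ESC p2@ESC p3@ESC p4@ESC -> at (2,0): 0 [-], cum=1
Total visits = 1

Answer: 1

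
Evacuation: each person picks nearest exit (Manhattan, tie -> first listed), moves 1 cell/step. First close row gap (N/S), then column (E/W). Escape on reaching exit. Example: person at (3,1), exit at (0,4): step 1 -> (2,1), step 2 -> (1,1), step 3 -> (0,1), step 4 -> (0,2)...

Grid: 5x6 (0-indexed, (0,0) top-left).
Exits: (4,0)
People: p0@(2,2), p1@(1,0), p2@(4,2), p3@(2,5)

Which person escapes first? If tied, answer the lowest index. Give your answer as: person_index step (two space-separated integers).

Step 1: p0:(2,2)->(3,2) | p1:(1,0)->(2,0) | p2:(4,2)->(4,1) | p3:(2,5)->(3,5)
Step 2: p0:(3,2)->(4,2) | p1:(2,0)->(3,0) | p2:(4,1)->(4,0)->EXIT | p3:(3,5)->(4,5)
Step 3: p0:(4,2)->(4,1) | p1:(3,0)->(4,0)->EXIT | p2:escaped | p3:(4,5)->(4,4)
Step 4: p0:(4,1)->(4,0)->EXIT | p1:escaped | p2:escaped | p3:(4,4)->(4,3)
Step 5: p0:escaped | p1:escaped | p2:escaped | p3:(4,3)->(4,2)
Step 6: p0:escaped | p1:escaped | p2:escaped | p3:(4,2)->(4,1)
Step 7: p0:escaped | p1:escaped | p2:escaped | p3:(4,1)->(4,0)->EXIT
Exit steps: [4, 3, 2, 7]
First to escape: p2 at step 2

Answer: 2 2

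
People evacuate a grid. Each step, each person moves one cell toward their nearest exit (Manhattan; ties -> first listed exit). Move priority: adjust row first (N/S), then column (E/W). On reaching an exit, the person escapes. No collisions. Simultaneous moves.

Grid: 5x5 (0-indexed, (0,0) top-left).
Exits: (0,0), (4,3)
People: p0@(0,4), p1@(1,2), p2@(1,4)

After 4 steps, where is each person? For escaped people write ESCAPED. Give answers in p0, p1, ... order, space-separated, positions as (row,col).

Step 1: p0:(0,4)->(0,3) | p1:(1,2)->(0,2) | p2:(1,4)->(2,4)
Step 2: p0:(0,3)->(0,2) | p1:(0,2)->(0,1) | p2:(2,4)->(3,4)
Step 3: p0:(0,2)->(0,1) | p1:(0,1)->(0,0)->EXIT | p2:(3,4)->(4,4)
Step 4: p0:(0,1)->(0,0)->EXIT | p1:escaped | p2:(4,4)->(4,3)->EXIT

ESCAPED ESCAPED ESCAPED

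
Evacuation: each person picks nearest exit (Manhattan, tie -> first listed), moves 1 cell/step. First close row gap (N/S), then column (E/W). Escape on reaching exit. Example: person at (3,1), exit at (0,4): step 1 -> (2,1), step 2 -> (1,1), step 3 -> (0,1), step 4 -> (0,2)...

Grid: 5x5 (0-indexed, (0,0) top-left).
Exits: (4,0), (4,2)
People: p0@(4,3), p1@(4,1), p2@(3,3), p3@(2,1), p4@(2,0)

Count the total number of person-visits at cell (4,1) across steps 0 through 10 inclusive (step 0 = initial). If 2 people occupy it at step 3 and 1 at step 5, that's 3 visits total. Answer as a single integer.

Step 0: p0@(4,3) p1@(4,1) p2@(3,3) p3@(2,1) p4@(2,0) -> at (4,1): 1 [p1], cum=1
Step 1: p0@ESC p1@ESC p2@(4,3) p3@(3,1) p4@(3,0) -> at (4,1): 0 [-], cum=1
Step 2: p0@ESC p1@ESC p2@ESC p3@(4,1) p4@ESC -> at (4,1): 1 [p3], cum=2
Step 3: p0@ESC p1@ESC p2@ESC p3@ESC p4@ESC -> at (4,1): 0 [-], cum=2
Total visits = 2

Answer: 2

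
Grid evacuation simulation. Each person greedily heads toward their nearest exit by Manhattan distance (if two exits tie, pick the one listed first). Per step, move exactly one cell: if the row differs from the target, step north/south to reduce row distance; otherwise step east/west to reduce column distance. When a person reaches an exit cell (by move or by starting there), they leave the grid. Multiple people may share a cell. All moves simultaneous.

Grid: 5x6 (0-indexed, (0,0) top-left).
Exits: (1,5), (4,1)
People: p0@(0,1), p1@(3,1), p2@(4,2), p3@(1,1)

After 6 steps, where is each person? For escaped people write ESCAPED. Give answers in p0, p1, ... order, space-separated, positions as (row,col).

Step 1: p0:(0,1)->(1,1) | p1:(3,1)->(4,1)->EXIT | p2:(4,2)->(4,1)->EXIT | p3:(1,1)->(2,1)
Step 2: p0:(1,1)->(2,1) | p1:escaped | p2:escaped | p3:(2,1)->(3,1)
Step 3: p0:(2,1)->(3,1) | p1:escaped | p2:escaped | p3:(3,1)->(4,1)->EXIT
Step 4: p0:(3,1)->(4,1)->EXIT | p1:escaped | p2:escaped | p3:escaped

ESCAPED ESCAPED ESCAPED ESCAPED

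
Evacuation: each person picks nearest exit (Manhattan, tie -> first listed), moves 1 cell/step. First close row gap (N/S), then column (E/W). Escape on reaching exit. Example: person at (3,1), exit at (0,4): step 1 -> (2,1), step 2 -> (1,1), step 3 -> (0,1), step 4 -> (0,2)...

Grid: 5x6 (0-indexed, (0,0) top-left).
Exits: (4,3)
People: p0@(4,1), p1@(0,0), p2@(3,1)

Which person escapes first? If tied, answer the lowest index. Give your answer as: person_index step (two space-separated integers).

Answer: 0 2

Derivation:
Step 1: p0:(4,1)->(4,2) | p1:(0,0)->(1,0) | p2:(3,1)->(4,1)
Step 2: p0:(4,2)->(4,3)->EXIT | p1:(1,0)->(2,0) | p2:(4,1)->(4,2)
Step 3: p0:escaped | p1:(2,0)->(3,0) | p2:(4,2)->(4,3)->EXIT
Step 4: p0:escaped | p1:(3,0)->(4,0) | p2:escaped
Step 5: p0:escaped | p1:(4,0)->(4,1) | p2:escaped
Step 6: p0:escaped | p1:(4,1)->(4,2) | p2:escaped
Step 7: p0:escaped | p1:(4,2)->(4,3)->EXIT | p2:escaped
Exit steps: [2, 7, 3]
First to escape: p0 at step 2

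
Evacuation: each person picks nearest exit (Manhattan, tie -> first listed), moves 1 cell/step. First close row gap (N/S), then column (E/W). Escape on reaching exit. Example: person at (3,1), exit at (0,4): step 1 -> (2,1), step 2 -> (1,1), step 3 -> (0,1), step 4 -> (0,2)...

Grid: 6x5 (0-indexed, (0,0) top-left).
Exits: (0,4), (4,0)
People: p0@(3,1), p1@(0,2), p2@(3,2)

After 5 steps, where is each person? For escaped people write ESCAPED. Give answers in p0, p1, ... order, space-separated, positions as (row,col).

Step 1: p0:(3,1)->(4,1) | p1:(0,2)->(0,3) | p2:(3,2)->(4,2)
Step 2: p0:(4,1)->(4,0)->EXIT | p1:(0,3)->(0,4)->EXIT | p2:(4,2)->(4,1)
Step 3: p0:escaped | p1:escaped | p2:(4,1)->(4,0)->EXIT

ESCAPED ESCAPED ESCAPED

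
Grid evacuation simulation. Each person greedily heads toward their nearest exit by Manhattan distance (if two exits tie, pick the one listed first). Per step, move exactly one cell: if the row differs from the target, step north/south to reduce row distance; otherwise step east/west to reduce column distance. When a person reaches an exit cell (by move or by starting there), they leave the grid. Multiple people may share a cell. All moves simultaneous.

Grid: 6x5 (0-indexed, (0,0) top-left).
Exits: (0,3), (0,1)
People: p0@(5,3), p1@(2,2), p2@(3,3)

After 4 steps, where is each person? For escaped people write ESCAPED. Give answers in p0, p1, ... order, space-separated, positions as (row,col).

Step 1: p0:(5,3)->(4,3) | p1:(2,2)->(1,2) | p2:(3,3)->(2,3)
Step 2: p0:(4,3)->(3,3) | p1:(1,2)->(0,2) | p2:(2,3)->(1,3)
Step 3: p0:(3,3)->(2,3) | p1:(0,2)->(0,3)->EXIT | p2:(1,3)->(0,3)->EXIT
Step 4: p0:(2,3)->(1,3) | p1:escaped | p2:escaped

(1,3) ESCAPED ESCAPED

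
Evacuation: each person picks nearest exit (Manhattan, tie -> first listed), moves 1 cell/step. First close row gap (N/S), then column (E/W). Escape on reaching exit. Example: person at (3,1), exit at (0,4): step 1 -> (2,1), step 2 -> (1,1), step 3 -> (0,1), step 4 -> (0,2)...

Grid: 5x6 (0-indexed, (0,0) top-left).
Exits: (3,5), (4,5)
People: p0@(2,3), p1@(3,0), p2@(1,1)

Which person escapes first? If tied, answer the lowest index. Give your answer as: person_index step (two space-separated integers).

Answer: 0 3

Derivation:
Step 1: p0:(2,3)->(3,3) | p1:(3,0)->(3,1) | p2:(1,1)->(2,1)
Step 2: p0:(3,3)->(3,4) | p1:(3,1)->(3,2) | p2:(2,1)->(3,1)
Step 3: p0:(3,4)->(3,5)->EXIT | p1:(3,2)->(3,3) | p2:(3,1)->(3,2)
Step 4: p0:escaped | p1:(3,3)->(3,4) | p2:(3,2)->(3,3)
Step 5: p0:escaped | p1:(3,4)->(3,5)->EXIT | p2:(3,3)->(3,4)
Step 6: p0:escaped | p1:escaped | p2:(3,4)->(3,5)->EXIT
Exit steps: [3, 5, 6]
First to escape: p0 at step 3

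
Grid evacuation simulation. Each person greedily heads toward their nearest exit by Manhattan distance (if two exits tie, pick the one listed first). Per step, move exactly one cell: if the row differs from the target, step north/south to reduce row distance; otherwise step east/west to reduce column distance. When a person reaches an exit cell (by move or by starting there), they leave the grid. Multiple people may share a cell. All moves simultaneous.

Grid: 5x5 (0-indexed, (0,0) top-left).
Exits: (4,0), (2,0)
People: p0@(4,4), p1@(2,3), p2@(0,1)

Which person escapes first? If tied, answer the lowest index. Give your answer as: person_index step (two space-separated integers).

Step 1: p0:(4,4)->(4,3) | p1:(2,3)->(2,2) | p2:(0,1)->(1,1)
Step 2: p0:(4,3)->(4,2) | p1:(2,2)->(2,1) | p2:(1,1)->(2,1)
Step 3: p0:(4,2)->(4,1) | p1:(2,1)->(2,0)->EXIT | p2:(2,1)->(2,0)->EXIT
Step 4: p0:(4,1)->(4,0)->EXIT | p1:escaped | p2:escaped
Exit steps: [4, 3, 3]
First to escape: p1 at step 3

Answer: 1 3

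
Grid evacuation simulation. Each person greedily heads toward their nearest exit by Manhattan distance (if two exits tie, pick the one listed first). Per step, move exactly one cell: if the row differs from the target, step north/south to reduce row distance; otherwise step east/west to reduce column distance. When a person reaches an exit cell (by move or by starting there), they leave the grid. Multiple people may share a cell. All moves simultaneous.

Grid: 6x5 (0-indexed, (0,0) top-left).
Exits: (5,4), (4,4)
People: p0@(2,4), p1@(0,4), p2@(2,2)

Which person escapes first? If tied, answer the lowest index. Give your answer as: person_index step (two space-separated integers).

Answer: 0 2

Derivation:
Step 1: p0:(2,4)->(3,4) | p1:(0,4)->(1,4) | p2:(2,2)->(3,2)
Step 2: p0:(3,4)->(4,4)->EXIT | p1:(1,4)->(2,4) | p2:(3,2)->(4,2)
Step 3: p0:escaped | p1:(2,4)->(3,4) | p2:(4,2)->(4,3)
Step 4: p0:escaped | p1:(3,4)->(4,4)->EXIT | p2:(4,3)->(4,4)->EXIT
Exit steps: [2, 4, 4]
First to escape: p0 at step 2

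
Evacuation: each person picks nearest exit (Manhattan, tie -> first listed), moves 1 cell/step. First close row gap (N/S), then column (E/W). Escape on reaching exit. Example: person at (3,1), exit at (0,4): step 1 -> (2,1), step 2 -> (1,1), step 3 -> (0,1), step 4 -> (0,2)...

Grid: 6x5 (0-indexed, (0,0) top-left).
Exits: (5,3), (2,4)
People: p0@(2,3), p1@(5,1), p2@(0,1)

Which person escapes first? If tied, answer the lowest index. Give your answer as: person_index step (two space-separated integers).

Step 1: p0:(2,3)->(2,4)->EXIT | p1:(5,1)->(5,2) | p2:(0,1)->(1,1)
Step 2: p0:escaped | p1:(5,2)->(5,3)->EXIT | p2:(1,1)->(2,1)
Step 3: p0:escaped | p1:escaped | p2:(2,1)->(2,2)
Step 4: p0:escaped | p1:escaped | p2:(2,2)->(2,3)
Step 5: p0:escaped | p1:escaped | p2:(2,3)->(2,4)->EXIT
Exit steps: [1, 2, 5]
First to escape: p0 at step 1

Answer: 0 1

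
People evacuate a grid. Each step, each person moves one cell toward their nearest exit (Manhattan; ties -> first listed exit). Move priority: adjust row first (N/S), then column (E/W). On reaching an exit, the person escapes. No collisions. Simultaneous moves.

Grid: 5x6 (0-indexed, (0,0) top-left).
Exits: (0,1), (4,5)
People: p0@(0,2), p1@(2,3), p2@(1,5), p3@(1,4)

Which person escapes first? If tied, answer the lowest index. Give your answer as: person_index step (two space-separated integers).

Step 1: p0:(0,2)->(0,1)->EXIT | p1:(2,3)->(1,3) | p2:(1,5)->(2,5) | p3:(1,4)->(0,4)
Step 2: p0:escaped | p1:(1,3)->(0,3) | p2:(2,5)->(3,5) | p3:(0,4)->(0,3)
Step 3: p0:escaped | p1:(0,3)->(0,2) | p2:(3,5)->(4,5)->EXIT | p3:(0,3)->(0,2)
Step 4: p0:escaped | p1:(0,2)->(0,1)->EXIT | p2:escaped | p3:(0,2)->(0,1)->EXIT
Exit steps: [1, 4, 3, 4]
First to escape: p0 at step 1

Answer: 0 1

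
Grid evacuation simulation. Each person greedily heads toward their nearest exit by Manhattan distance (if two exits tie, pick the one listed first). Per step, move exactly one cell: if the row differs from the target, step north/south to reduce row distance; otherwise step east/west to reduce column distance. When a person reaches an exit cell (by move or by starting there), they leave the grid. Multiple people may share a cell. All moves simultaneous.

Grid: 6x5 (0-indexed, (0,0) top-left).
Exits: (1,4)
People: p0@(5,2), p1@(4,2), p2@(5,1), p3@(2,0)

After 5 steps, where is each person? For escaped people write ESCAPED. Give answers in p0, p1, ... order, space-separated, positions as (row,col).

Step 1: p0:(5,2)->(4,2) | p1:(4,2)->(3,2) | p2:(5,1)->(4,1) | p3:(2,0)->(1,0)
Step 2: p0:(4,2)->(3,2) | p1:(3,2)->(2,2) | p2:(4,1)->(3,1) | p3:(1,0)->(1,1)
Step 3: p0:(3,2)->(2,2) | p1:(2,2)->(1,2) | p2:(3,1)->(2,1) | p3:(1,1)->(1,2)
Step 4: p0:(2,2)->(1,2) | p1:(1,2)->(1,3) | p2:(2,1)->(1,1) | p3:(1,2)->(1,3)
Step 5: p0:(1,2)->(1,3) | p1:(1,3)->(1,4)->EXIT | p2:(1,1)->(1,2) | p3:(1,3)->(1,4)->EXIT

(1,3) ESCAPED (1,2) ESCAPED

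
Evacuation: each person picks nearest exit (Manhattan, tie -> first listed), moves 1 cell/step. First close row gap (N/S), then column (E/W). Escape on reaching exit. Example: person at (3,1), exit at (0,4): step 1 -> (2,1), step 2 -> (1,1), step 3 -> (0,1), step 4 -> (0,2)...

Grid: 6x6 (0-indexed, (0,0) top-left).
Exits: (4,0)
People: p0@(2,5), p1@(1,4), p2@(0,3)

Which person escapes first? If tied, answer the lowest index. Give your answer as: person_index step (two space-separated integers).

Answer: 0 7

Derivation:
Step 1: p0:(2,5)->(3,5) | p1:(1,4)->(2,4) | p2:(0,3)->(1,3)
Step 2: p0:(3,5)->(4,5) | p1:(2,4)->(3,4) | p2:(1,3)->(2,3)
Step 3: p0:(4,5)->(4,4) | p1:(3,4)->(4,4) | p2:(2,3)->(3,3)
Step 4: p0:(4,4)->(4,3) | p1:(4,4)->(4,3) | p2:(3,3)->(4,3)
Step 5: p0:(4,3)->(4,2) | p1:(4,3)->(4,2) | p2:(4,3)->(4,2)
Step 6: p0:(4,2)->(4,1) | p1:(4,2)->(4,1) | p2:(4,2)->(4,1)
Step 7: p0:(4,1)->(4,0)->EXIT | p1:(4,1)->(4,0)->EXIT | p2:(4,1)->(4,0)->EXIT
Exit steps: [7, 7, 7]
First to escape: p0 at step 7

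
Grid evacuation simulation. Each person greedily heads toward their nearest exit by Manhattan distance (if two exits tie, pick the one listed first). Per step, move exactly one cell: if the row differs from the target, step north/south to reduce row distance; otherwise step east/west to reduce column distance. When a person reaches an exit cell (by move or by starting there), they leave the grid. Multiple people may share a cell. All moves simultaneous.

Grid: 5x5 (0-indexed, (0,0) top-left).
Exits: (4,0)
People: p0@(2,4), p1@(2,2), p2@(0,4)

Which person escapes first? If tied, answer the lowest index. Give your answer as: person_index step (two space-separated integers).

Answer: 1 4

Derivation:
Step 1: p0:(2,4)->(3,4) | p1:(2,2)->(3,2) | p2:(0,4)->(1,4)
Step 2: p0:(3,4)->(4,4) | p1:(3,2)->(4,2) | p2:(1,4)->(2,4)
Step 3: p0:(4,4)->(4,3) | p1:(4,2)->(4,1) | p2:(2,4)->(3,4)
Step 4: p0:(4,3)->(4,2) | p1:(4,1)->(4,0)->EXIT | p2:(3,4)->(4,4)
Step 5: p0:(4,2)->(4,1) | p1:escaped | p2:(4,4)->(4,3)
Step 6: p0:(4,1)->(4,0)->EXIT | p1:escaped | p2:(4,3)->(4,2)
Step 7: p0:escaped | p1:escaped | p2:(4,2)->(4,1)
Step 8: p0:escaped | p1:escaped | p2:(4,1)->(4,0)->EXIT
Exit steps: [6, 4, 8]
First to escape: p1 at step 4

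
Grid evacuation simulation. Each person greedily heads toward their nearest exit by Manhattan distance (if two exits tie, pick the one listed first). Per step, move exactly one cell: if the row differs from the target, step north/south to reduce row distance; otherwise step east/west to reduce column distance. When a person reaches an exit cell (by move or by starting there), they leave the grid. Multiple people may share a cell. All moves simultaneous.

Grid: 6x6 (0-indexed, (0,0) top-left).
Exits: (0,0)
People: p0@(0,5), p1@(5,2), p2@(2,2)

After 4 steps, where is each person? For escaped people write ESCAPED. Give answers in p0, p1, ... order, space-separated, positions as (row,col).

Step 1: p0:(0,5)->(0,4) | p1:(5,2)->(4,2) | p2:(2,2)->(1,2)
Step 2: p0:(0,4)->(0,3) | p1:(4,2)->(3,2) | p2:(1,2)->(0,2)
Step 3: p0:(0,3)->(0,2) | p1:(3,2)->(2,2) | p2:(0,2)->(0,1)
Step 4: p0:(0,2)->(0,1) | p1:(2,2)->(1,2) | p2:(0,1)->(0,0)->EXIT

(0,1) (1,2) ESCAPED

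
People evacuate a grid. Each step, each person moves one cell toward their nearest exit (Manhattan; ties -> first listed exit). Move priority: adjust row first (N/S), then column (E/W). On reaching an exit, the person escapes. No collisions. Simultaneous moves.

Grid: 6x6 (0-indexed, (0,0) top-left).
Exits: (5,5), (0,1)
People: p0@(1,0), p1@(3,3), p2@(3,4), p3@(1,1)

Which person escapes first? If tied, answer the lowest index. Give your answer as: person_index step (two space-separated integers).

Answer: 3 1

Derivation:
Step 1: p0:(1,0)->(0,0) | p1:(3,3)->(4,3) | p2:(3,4)->(4,4) | p3:(1,1)->(0,1)->EXIT
Step 2: p0:(0,0)->(0,1)->EXIT | p1:(4,3)->(5,3) | p2:(4,4)->(5,4) | p3:escaped
Step 3: p0:escaped | p1:(5,3)->(5,4) | p2:(5,4)->(5,5)->EXIT | p3:escaped
Step 4: p0:escaped | p1:(5,4)->(5,5)->EXIT | p2:escaped | p3:escaped
Exit steps: [2, 4, 3, 1]
First to escape: p3 at step 1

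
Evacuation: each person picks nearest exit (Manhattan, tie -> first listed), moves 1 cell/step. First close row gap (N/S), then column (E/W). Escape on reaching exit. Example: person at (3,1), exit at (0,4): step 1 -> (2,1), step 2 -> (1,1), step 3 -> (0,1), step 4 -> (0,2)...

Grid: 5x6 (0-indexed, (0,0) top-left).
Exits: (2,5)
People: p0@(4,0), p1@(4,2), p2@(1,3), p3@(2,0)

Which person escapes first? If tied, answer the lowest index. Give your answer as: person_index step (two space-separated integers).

Step 1: p0:(4,0)->(3,0) | p1:(4,2)->(3,2) | p2:(1,3)->(2,3) | p3:(2,0)->(2,1)
Step 2: p0:(3,0)->(2,0) | p1:(3,2)->(2,2) | p2:(2,3)->(2,4) | p3:(2,1)->(2,2)
Step 3: p0:(2,0)->(2,1) | p1:(2,2)->(2,3) | p2:(2,4)->(2,5)->EXIT | p3:(2,2)->(2,3)
Step 4: p0:(2,1)->(2,2) | p1:(2,3)->(2,4) | p2:escaped | p3:(2,3)->(2,4)
Step 5: p0:(2,2)->(2,3) | p1:(2,4)->(2,5)->EXIT | p2:escaped | p3:(2,4)->(2,5)->EXIT
Step 6: p0:(2,3)->(2,4) | p1:escaped | p2:escaped | p3:escaped
Step 7: p0:(2,4)->(2,5)->EXIT | p1:escaped | p2:escaped | p3:escaped
Exit steps: [7, 5, 3, 5]
First to escape: p2 at step 3

Answer: 2 3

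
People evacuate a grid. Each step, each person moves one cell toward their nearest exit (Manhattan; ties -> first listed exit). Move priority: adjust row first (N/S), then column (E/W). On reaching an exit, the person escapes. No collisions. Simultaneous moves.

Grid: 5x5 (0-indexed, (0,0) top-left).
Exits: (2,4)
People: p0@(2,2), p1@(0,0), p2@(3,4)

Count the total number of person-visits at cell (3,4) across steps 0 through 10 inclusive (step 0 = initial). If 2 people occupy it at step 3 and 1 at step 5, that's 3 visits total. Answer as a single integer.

Answer: 1

Derivation:
Step 0: p0@(2,2) p1@(0,0) p2@(3,4) -> at (3,4): 1 [p2], cum=1
Step 1: p0@(2,3) p1@(1,0) p2@ESC -> at (3,4): 0 [-], cum=1
Step 2: p0@ESC p1@(2,0) p2@ESC -> at (3,4): 0 [-], cum=1
Step 3: p0@ESC p1@(2,1) p2@ESC -> at (3,4): 0 [-], cum=1
Step 4: p0@ESC p1@(2,2) p2@ESC -> at (3,4): 0 [-], cum=1
Step 5: p0@ESC p1@(2,3) p2@ESC -> at (3,4): 0 [-], cum=1
Step 6: p0@ESC p1@ESC p2@ESC -> at (3,4): 0 [-], cum=1
Total visits = 1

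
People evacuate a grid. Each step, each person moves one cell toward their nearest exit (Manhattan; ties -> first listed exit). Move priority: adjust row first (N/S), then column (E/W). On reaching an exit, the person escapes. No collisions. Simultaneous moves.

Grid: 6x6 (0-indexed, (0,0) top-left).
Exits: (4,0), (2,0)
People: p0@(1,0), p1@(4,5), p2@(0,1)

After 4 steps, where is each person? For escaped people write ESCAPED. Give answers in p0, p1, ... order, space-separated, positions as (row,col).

Step 1: p0:(1,0)->(2,0)->EXIT | p1:(4,5)->(4,4) | p2:(0,1)->(1,1)
Step 2: p0:escaped | p1:(4,4)->(4,3) | p2:(1,1)->(2,1)
Step 3: p0:escaped | p1:(4,3)->(4,2) | p2:(2,1)->(2,0)->EXIT
Step 4: p0:escaped | p1:(4,2)->(4,1) | p2:escaped

ESCAPED (4,1) ESCAPED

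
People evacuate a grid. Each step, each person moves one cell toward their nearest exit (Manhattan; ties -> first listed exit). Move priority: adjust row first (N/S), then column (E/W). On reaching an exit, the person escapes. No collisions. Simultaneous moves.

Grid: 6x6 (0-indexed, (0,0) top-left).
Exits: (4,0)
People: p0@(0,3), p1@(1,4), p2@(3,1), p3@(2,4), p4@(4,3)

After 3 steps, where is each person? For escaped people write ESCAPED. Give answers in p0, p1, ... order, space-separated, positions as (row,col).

Step 1: p0:(0,3)->(1,3) | p1:(1,4)->(2,4) | p2:(3,1)->(4,1) | p3:(2,4)->(3,4) | p4:(4,3)->(4,2)
Step 2: p0:(1,3)->(2,3) | p1:(2,4)->(3,4) | p2:(4,1)->(4,0)->EXIT | p3:(3,4)->(4,4) | p4:(4,2)->(4,1)
Step 3: p0:(2,3)->(3,3) | p1:(3,4)->(4,4) | p2:escaped | p3:(4,4)->(4,3) | p4:(4,1)->(4,0)->EXIT

(3,3) (4,4) ESCAPED (4,3) ESCAPED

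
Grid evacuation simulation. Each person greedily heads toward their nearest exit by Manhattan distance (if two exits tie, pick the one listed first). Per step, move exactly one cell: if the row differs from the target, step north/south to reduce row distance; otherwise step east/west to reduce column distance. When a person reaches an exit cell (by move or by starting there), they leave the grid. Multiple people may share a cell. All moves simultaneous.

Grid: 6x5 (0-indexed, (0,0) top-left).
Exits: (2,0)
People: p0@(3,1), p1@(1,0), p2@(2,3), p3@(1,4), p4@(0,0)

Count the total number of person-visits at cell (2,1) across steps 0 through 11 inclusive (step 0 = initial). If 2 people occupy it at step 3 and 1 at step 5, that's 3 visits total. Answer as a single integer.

Step 0: p0@(3,1) p1@(1,0) p2@(2,3) p3@(1,4) p4@(0,0) -> at (2,1): 0 [-], cum=0
Step 1: p0@(2,1) p1@ESC p2@(2,2) p3@(2,4) p4@(1,0) -> at (2,1): 1 [p0], cum=1
Step 2: p0@ESC p1@ESC p2@(2,1) p3@(2,3) p4@ESC -> at (2,1): 1 [p2], cum=2
Step 3: p0@ESC p1@ESC p2@ESC p3@(2,2) p4@ESC -> at (2,1): 0 [-], cum=2
Step 4: p0@ESC p1@ESC p2@ESC p3@(2,1) p4@ESC -> at (2,1): 1 [p3], cum=3
Step 5: p0@ESC p1@ESC p2@ESC p3@ESC p4@ESC -> at (2,1): 0 [-], cum=3
Total visits = 3

Answer: 3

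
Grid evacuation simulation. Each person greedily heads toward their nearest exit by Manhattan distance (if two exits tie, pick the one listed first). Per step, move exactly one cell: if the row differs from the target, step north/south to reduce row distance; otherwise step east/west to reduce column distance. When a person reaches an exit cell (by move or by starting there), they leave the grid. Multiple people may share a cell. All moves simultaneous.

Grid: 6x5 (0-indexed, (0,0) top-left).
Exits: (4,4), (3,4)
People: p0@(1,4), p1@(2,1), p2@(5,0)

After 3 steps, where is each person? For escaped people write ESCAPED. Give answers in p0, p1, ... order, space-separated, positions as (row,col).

Step 1: p0:(1,4)->(2,4) | p1:(2,1)->(3,1) | p2:(5,0)->(4,0)
Step 2: p0:(2,4)->(3,4)->EXIT | p1:(3,1)->(3,2) | p2:(4,0)->(4,1)
Step 3: p0:escaped | p1:(3,2)->(3,3) | p2:(4,1)->(4,2)

ESCAPED (3,3) (4,2)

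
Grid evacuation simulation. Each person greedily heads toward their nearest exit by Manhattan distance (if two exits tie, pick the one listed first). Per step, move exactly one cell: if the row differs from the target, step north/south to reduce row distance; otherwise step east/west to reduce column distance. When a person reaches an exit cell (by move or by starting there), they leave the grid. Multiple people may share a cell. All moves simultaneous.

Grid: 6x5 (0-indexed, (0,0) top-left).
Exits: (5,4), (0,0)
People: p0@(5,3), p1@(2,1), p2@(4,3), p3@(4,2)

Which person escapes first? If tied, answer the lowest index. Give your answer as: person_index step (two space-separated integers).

Step 1: p0:(5,3)->(5,4)->EXIT | p1:(2,1)->(1,1) | p2:(4,3)->(5,3) | p3:(4,2)->(5,2)
Step 2: p0:escaped | p1:(1,1)->(0,1) | p2:(5,3)->(5,4)->EXIT | p3:(5,2)->(5,3)
Step 3: p0:escaped | p1:(0,1)->(0,0)->EXIT | p2:escaped | p3:(5,3)->(5,4)->EXIT
Exit steps: [1, 3, 2, 3]
First to escape: p0 at step 1

Answer: 0 1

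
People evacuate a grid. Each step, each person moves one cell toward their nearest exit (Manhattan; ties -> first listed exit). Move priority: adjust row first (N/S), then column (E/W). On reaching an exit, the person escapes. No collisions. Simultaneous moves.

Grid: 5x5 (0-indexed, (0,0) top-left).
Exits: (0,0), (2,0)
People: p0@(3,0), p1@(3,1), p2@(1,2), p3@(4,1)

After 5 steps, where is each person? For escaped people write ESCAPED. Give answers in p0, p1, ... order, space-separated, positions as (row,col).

Step 1: p0:(3,0)->(2,0)->EXIT | p1:(3,1)->(2,1) | p2:(1,2)->(0,2) | p3:(4,1)->(3,1)
Step 2: p0:escaped | p1:(2,1)->(2,0)->EXIT | p2:(0,2)->(0,1) | p3:(3,1)->(2,1)
Step 3: p0:escaped | p1:escaped | p2:(0,1)->(0,0)->EXIT | p3:(2,1)->(2,0)->EXIT

ESCAPED ESCAPED ESCAPED ESCAPED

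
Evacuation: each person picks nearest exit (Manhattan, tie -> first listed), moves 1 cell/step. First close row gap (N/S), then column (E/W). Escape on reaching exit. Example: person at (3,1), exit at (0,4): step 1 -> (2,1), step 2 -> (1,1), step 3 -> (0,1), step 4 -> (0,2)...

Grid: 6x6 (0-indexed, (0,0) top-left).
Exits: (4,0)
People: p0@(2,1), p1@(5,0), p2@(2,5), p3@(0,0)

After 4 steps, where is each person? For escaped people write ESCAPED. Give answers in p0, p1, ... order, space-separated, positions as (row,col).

Step 1: p0:(2,1)->(3,1) | p1:(5,0)->(4,0)->EXIT | p2:(2,5)->(3,5) | p3:(0,0)->(1,0)
Step 2: p0:(3,1)->(4,1) | p1:escaped | p2:(3,5)->(4,5) | p3:(1,0)->(2,0)
Step 3: p0:(4,1)->(4,0)->EXIT | p1:escaped | p2:(4,5)->(4,4) | p3:(2,0)->(3,0)
Step 4: p0:escaped | p1:escaped | p2:(4,4)->(4,3) | p3:(3,0)->(4,0)->EXIT

ESCAPED ESCAPED (4,3) ESCAPED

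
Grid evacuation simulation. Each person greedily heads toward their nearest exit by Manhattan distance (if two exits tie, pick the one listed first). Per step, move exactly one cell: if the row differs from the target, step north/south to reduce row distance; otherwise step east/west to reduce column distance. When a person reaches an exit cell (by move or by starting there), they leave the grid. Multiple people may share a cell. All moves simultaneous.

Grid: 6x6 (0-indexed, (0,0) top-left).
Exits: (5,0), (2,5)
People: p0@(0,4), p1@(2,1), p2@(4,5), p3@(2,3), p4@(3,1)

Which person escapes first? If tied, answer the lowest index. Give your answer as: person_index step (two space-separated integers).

Step 1: p0:(0,4)->(1,4) | p1:(2,1)->(3,1) | p2:(4,5)->(3,5) | p3:(2,3)->(2,4) | p4:(3,1)->(4,1)
Step 2: p0:(1,4)->(2,4) | p1:(3,1)->(4,1) | p2:(3,5)->(2,5)->EXIT | p3:(2,4)->(2,5)->EXIT | p4:(4,1)->(5,1)
Step 3: p0:(2,4)->(2,5)->EXIT | p1:(4,1)->(5,1) | p2:escaped | p3:escaped | p4:(5,1)->(5,0)->EXIT
Step 4: p0:escaped | p1:(5,1)->(5,0)->EXIT | p2:escaped | p3:escaped | p4:escaped
Exit steps: [3, 4, 2, 2, 3]
First to escape: p2 at step 2

Answer: 2 2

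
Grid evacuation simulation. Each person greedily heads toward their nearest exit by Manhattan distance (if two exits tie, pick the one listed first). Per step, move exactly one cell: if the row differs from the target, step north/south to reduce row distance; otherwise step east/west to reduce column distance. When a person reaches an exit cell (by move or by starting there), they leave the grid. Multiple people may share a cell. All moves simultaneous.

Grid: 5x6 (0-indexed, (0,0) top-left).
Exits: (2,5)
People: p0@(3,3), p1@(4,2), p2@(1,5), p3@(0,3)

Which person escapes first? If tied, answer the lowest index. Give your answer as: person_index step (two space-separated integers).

Step 1: p0:(3,3)->(2,3) | p1:(4,2)->(3,2) | p2:(1,5)->(2,5)->EXIT | p3:(0,3)->(1,3)
Step 2: p0:(2,3)->(2,4) | p1:(3,2)->(2,2) | p2:escaped | p3:(1,3)->(2,3)
Step 3: p0:(2,4)->(2,5)->EXIT | p1:(2,2)->(2,3) | p2:escaped | p3:(2,3)->(2,4)
Step 4: p0:escaped | p1:(2,3)->(2,4) | p2:escaped | p3:(2,4)->(2,5)->EXIT
Step 5: p0:escaped | p1:(2,4)->(2,5)->EXIT | p2:escaped | p3:escaped
Exit steps: [3, 5, 1, 4]
First to escape: p2 at step 1

Answer: 2 1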